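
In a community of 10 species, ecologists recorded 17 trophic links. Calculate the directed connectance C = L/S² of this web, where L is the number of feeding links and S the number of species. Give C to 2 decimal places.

The web has S = 10 species and L = 17 feeding links.
C = L / S² = 17 / 100 = 0.1700 ≈ 0.17.

C = 0.17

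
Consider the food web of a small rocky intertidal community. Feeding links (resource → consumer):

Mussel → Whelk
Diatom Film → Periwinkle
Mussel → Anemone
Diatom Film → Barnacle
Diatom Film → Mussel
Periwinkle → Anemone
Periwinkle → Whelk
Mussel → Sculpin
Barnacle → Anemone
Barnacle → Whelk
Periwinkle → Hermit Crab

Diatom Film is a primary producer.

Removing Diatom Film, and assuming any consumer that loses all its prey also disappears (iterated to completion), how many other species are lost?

7

Remove Diatom Film.
Round 1: Periwinkle (all prey gone), Barnacle (all prey gone), Mussel (all prey gone) → extinct.
Round 2: Whelk (all prey gone), Anemone (all prey gone), Hermit Crab (all prey gone), Sculpin (all prey gone) → extinct.
No further losses. Total secondary extinctions: 7.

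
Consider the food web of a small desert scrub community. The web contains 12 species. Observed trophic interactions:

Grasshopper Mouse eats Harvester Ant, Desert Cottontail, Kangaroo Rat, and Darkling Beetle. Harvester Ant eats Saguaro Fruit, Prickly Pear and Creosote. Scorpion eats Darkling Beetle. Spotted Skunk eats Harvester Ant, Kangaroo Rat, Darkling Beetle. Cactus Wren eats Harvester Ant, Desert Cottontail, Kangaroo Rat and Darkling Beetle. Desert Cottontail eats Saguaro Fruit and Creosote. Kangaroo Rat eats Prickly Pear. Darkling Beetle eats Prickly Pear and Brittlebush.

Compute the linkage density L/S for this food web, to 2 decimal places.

There are L = 20 links among S = 12 species.
L/S = 20/12 = 1.6667 ≈ 1.67.

L/S = 1.67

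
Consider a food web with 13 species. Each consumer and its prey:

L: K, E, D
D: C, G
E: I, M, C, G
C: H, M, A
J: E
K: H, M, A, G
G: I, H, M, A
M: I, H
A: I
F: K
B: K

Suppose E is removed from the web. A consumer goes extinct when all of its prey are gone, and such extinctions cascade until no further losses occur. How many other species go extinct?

1

Remove E.
Round 1: J (all prey gone) → extinct.
No further losses. Total secondary extinctions: 1.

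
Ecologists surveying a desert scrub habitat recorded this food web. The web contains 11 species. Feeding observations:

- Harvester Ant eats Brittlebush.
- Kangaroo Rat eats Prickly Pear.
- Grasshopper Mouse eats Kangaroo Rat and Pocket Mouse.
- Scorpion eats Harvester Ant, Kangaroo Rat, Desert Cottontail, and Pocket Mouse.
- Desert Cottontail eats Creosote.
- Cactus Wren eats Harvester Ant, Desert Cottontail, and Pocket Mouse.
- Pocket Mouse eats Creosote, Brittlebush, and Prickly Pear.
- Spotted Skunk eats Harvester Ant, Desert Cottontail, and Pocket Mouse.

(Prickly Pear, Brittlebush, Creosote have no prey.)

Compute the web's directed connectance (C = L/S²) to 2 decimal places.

The web has S = 11 species and L = 18 feeding links.
C = L / S² = 18 / 121 = 0.1488 ≈ 0.15.

C = 0.15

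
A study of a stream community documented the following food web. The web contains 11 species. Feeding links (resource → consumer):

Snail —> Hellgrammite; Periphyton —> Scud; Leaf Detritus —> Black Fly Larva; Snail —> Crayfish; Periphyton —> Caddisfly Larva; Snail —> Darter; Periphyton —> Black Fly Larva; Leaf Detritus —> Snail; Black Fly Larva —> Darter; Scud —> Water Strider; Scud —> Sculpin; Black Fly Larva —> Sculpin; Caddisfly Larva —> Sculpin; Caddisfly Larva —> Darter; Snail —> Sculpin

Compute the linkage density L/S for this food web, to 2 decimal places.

There are L = 15 links among S = 11 species.
L/S = 15/11 = 1.3636 ≈ 1.36.

L/S = 1.36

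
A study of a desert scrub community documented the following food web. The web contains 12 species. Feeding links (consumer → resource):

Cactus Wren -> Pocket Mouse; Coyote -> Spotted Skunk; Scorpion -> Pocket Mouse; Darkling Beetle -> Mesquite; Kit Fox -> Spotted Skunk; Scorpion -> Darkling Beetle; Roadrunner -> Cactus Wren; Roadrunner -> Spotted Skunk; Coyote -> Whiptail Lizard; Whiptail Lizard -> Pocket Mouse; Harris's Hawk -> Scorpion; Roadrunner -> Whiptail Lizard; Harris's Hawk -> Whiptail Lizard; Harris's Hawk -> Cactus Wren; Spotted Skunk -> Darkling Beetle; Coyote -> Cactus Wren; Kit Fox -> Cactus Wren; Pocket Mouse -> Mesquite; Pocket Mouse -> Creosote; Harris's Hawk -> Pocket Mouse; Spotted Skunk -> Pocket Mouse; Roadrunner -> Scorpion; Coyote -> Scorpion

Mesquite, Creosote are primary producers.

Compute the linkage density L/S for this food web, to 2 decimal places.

There are L = 23 links among S = 12 species.
L/S = 23/12 = 1.9167 ≈ 1.92.

L/S = 1.92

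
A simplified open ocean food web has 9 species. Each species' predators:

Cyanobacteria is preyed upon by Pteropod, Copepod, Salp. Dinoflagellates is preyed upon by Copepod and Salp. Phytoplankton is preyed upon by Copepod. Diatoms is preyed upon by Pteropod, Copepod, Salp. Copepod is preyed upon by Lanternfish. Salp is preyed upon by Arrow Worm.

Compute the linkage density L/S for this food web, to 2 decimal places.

There are L = 11 links among S = 9 species.
L/S = 11/9 = 1.2222 ≈ 1.22.

L/S = 1.22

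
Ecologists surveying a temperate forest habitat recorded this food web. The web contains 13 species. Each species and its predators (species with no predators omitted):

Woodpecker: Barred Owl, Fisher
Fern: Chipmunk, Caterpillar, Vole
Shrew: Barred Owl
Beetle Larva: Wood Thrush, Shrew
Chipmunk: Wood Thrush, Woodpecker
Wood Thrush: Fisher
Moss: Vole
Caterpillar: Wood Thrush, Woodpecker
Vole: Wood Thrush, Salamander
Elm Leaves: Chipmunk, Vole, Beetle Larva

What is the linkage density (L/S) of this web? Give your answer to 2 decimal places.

L/S = 1.46

There are L = 19 links among S = 13 species.
L/S = 19/13 = 1.4615 ≈ 1.46.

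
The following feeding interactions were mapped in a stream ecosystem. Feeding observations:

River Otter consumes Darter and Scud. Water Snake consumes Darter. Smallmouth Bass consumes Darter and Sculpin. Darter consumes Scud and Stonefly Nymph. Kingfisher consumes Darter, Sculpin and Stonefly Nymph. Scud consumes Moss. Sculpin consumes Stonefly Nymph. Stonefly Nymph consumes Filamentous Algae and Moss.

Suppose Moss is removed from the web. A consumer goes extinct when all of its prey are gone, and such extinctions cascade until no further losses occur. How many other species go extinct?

1

Remove Moss.
Round 1: Scud (all prey gone) → extinct.
No further losses. Total secondary extinctions: 1.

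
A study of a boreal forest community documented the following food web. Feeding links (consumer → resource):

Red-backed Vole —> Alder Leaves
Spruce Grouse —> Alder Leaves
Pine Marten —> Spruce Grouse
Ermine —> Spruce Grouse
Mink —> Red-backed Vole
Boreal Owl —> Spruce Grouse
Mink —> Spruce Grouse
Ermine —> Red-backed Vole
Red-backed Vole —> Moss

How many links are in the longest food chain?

2 links

One longest chain: Alder Leaves → Red-backed Vole → Mink.
It has 3 species and 2 links.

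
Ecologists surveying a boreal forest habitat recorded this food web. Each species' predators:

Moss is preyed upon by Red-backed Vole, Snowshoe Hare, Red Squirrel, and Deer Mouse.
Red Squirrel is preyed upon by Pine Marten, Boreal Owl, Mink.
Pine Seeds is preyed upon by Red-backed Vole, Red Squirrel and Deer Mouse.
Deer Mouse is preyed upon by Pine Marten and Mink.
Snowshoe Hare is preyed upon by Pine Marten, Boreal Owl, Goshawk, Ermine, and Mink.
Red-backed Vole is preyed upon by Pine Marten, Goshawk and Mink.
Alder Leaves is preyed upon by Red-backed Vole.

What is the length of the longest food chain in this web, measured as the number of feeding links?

2 links

One longest chain: Moss → Snowshoe Hare → Ermine.
It has 3 species and 2 links.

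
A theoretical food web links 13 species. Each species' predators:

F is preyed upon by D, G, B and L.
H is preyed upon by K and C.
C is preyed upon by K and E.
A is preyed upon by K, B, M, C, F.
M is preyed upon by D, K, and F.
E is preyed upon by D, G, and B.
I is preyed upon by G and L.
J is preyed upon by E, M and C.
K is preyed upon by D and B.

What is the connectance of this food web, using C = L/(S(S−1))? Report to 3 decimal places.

The web has S = 13 species and L = 26 feeding links.
C = L / (S(S−1)) = 26 / 156 = 0.1667 ≈ 0.167.

C = 0.167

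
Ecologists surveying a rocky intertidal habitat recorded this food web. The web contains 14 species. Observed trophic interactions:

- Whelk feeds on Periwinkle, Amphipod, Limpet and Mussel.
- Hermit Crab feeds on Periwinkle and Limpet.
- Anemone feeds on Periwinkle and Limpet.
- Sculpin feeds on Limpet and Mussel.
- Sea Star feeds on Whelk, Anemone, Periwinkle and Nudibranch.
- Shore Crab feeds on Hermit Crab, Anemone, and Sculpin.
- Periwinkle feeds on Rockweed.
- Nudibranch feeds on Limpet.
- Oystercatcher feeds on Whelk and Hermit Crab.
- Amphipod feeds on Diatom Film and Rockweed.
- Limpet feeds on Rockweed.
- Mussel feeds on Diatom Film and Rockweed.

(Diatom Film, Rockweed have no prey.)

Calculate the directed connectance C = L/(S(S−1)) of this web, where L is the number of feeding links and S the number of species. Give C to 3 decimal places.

The web has S = 14 species and L = 26 feeding links.
C = L / (S(S−1)) = 26 / 182 = 0.1429 ≈ 0.143.

C = 0.143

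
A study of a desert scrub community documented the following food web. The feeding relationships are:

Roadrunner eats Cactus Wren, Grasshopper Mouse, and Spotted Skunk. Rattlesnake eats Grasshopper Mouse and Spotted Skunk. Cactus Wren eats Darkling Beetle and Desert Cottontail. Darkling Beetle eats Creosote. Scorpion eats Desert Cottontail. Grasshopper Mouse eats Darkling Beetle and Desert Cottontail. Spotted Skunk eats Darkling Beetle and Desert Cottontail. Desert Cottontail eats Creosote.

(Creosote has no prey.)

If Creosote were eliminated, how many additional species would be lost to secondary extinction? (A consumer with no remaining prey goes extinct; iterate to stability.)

8

Remove Creosote.
Round 1: Darkling Beetle (all prey gone), Desert Cottontail (all prey gone) → extinct.
Round 2: Grasshopper Mouse (all prey gone), Cactus Wren (all prey gone), Spotted Skunk (all prey gone), Scorpion (all prey gone) → extinct.
Round 3: Roadrunner (all prey gone), Rattlesnake (all prey gone) → extinct.
No further losses. Total secondary extinctions: 8.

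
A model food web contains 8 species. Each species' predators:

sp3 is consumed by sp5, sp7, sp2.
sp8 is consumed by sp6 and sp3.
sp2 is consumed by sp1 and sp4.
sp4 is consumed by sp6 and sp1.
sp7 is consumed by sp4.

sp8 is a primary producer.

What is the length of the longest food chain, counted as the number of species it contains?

One longest chain: sp8 → sp3 → sp2 → sp4 → sp1.
It has 5 species and 4 links.

5 species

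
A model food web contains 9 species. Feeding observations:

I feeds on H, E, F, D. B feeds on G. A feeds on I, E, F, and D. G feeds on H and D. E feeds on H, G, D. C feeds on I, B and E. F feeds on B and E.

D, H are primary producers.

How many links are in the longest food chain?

5 links

One longest chain: D → G → E → F → I → A.
It has 6 species and 5 links.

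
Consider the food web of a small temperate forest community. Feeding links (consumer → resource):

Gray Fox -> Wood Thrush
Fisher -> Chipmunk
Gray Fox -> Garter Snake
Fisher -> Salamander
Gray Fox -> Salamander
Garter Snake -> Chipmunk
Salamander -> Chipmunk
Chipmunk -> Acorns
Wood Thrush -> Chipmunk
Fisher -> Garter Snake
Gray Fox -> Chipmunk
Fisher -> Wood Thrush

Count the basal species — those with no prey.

1

Basal species (no prey listed): Acorns.
Count: 1.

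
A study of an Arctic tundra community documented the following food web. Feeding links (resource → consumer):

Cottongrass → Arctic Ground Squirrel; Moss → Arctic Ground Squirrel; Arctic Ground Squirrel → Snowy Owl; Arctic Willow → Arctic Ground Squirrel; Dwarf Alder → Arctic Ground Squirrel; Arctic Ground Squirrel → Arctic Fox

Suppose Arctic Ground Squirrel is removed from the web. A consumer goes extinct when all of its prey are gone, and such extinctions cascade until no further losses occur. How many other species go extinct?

2

Remove Arctic Ground Squirrel.
Round 1: Arctic Fox (all prey gone), Snowy Owl (all prey gone) → extinct.
No further losses. Total secondary extinctions: 2.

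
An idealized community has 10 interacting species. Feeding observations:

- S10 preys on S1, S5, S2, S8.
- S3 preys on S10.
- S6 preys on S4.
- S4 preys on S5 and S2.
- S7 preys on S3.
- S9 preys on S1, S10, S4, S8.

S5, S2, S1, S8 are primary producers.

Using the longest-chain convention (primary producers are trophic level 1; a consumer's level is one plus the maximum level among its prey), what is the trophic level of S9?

S5 is a producer → level 1.
S10 eats S5 (level 1); other prey at levels: S2 1, S1 1, S8 1 → level 2.
S9 eats S10 (level 2); other prey at levels: S1 1, S8 1, S4 2 → level 3.

Trophic level 3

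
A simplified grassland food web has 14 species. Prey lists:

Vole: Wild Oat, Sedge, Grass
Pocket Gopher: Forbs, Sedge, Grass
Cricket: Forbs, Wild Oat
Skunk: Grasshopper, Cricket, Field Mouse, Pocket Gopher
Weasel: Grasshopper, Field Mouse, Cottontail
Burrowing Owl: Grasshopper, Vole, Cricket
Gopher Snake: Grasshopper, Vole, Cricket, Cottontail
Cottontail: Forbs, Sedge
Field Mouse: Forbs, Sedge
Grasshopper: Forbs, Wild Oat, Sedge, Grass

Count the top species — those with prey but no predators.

Top species (has prey, but nothing eats it): Gopher Snake, Skunk, Burrowing Owl, Weasel.
Count: 4.

4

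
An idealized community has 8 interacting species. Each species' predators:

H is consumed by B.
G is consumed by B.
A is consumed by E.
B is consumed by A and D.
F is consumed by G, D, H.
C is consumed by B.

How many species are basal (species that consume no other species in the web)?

Basal species (no prey listed): C, F.
Count: 2.

2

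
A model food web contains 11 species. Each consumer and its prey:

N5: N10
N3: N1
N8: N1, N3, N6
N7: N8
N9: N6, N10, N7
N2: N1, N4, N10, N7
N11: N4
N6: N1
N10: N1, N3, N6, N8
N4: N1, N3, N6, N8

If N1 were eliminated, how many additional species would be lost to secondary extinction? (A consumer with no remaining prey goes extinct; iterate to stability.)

Remove N1.
Round 1: N3 (all prey gone), N6 (all prey gone) → extinct.
Round 2: N8 (all prey gone) → extinct.
Round 3: N4 (all prey gone), N10 (all prey gone), N7 (all prey gone) → extinct.
Round 4: N2 (all prey gone), N5 (all prey gone), N11 (all prey gone), N9 (all prey gone) → extinct.
No further losses. Total secondary extinctions: 10.

10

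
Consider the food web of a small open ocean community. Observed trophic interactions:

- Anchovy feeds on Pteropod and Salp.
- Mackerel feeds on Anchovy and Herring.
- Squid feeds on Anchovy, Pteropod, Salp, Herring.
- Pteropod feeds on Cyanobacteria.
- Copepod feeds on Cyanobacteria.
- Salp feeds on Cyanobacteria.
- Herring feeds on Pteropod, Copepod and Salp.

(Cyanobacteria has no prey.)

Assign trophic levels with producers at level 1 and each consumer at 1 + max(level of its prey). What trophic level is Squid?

Cyanobacteria is a producer → level 1.
Pteropod eats Cyanobacteria → level 2.
Anchovy eats Pteropod (level 2); other prey at levels: Salp 2 → level 3.
Squid eats Anchovy (level 3); other prey at levels: Pteropod 2, Salp 2, Herring 3 → level 4.

Trophic level 4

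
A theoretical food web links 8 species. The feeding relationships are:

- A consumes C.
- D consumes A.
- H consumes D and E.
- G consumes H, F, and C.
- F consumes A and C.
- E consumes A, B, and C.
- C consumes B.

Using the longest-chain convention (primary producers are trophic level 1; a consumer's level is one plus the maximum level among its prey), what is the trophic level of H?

B is a producer → level 1.
C eats B → level 2.
A eats C → level 3.
E eats A (level 3); other prey at levels: B 1, C 2 → level 4.
H eats E (level 4); other prey at levels: D 4 → level 5.

Trophic level 5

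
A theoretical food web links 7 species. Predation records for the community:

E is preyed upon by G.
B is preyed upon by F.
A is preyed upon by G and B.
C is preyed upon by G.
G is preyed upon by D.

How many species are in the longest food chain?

One longest chain: A → B → F.
It has 3 species and 2 links.

3 species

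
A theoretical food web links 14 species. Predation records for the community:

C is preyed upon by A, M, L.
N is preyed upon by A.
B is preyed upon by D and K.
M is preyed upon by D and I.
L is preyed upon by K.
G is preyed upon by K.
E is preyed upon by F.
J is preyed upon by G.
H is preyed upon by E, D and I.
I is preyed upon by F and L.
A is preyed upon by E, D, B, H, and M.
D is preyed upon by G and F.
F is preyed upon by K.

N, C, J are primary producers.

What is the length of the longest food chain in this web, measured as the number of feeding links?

One longest chain: N → A → H → E → F → K.
It has 6 species and 5 links.

5 links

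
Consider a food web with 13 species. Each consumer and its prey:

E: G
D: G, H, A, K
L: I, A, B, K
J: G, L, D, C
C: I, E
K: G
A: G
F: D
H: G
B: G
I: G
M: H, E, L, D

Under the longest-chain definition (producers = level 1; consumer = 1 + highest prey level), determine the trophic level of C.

Trophic level 3

G is a producer → level 1.
I eats G → level 2.
C eats I (level 2); other prey at levels: E 2 → level 3.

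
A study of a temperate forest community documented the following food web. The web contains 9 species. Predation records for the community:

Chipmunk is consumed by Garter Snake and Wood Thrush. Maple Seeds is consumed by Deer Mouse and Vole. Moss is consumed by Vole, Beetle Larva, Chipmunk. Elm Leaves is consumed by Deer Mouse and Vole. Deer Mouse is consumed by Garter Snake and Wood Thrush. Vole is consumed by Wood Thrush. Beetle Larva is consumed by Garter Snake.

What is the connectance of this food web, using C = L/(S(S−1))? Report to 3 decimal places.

C = 0.181

The web has S = 9 species and L = 13 feeding links.
C = L / (S(S−1)) = 13 / 72 = 0.1806 ≈ 0.181.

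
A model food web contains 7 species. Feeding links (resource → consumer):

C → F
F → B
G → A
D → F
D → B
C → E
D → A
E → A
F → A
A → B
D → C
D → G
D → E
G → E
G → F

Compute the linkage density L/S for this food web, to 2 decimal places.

L/S = 2.14

There are L = 15 links among S = 7 species.
L/S = 15/7 = 2.1429 ≈ 2.14.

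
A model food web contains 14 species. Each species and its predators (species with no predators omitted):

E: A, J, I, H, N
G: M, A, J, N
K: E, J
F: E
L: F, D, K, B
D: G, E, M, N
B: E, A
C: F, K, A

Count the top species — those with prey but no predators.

Top species (has prey, but nothing eats it): M, A, J, I, H, N.
Count: 6.

6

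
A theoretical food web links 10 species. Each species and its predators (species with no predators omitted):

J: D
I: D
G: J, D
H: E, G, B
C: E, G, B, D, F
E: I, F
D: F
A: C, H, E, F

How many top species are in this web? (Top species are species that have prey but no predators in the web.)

Top species (has prey, but nothing eats it): B, F.
Count: 2.

2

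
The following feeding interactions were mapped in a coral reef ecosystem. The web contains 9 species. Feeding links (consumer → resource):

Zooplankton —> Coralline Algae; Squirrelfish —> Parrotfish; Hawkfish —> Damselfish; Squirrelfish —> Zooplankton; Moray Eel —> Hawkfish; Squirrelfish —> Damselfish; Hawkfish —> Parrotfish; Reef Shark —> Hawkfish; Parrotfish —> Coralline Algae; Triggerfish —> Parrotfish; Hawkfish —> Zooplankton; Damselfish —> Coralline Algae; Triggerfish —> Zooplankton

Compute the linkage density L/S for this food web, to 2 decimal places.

There are L = 13 links among S = 9 species.
L/S = 13/9 = 1.4444 ≈ 1.44.

L/S = 1.44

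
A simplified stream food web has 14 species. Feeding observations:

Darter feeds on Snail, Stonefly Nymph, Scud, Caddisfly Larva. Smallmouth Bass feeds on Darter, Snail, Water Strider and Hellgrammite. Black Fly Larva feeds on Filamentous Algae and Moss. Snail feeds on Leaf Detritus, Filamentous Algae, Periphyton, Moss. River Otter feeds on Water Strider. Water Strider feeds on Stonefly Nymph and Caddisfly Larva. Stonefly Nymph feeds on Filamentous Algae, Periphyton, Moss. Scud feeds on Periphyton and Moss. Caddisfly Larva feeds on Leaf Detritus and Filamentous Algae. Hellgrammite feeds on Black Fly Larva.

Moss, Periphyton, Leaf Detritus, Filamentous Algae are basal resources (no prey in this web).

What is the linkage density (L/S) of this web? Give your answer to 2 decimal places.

L/S = 1.79

There are L = 25 links among S = 14 species.
L/S = 25/14 = 1.7857 ≈ 1.79.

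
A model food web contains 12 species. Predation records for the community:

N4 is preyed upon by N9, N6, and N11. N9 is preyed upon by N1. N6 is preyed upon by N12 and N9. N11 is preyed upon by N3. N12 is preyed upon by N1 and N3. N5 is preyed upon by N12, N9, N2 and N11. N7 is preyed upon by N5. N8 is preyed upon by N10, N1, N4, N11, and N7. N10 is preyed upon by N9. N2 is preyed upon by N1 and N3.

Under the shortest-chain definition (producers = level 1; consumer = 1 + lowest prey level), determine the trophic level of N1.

N8 is a producer → level 1.
N1 eats N8 → level 2.

Trophic level 2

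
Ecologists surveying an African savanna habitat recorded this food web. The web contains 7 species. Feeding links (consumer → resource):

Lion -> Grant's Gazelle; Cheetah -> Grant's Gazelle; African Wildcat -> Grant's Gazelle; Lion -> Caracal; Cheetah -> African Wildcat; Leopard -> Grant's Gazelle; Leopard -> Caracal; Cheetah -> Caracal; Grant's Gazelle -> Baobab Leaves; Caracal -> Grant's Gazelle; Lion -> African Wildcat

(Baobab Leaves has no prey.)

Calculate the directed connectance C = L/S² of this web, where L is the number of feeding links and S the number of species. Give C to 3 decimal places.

C = 0.224

The web has S = 7 species and L = 11 feeding links.
C = L / S² = 11 / 49 = 0.2245 ≈ 0.224.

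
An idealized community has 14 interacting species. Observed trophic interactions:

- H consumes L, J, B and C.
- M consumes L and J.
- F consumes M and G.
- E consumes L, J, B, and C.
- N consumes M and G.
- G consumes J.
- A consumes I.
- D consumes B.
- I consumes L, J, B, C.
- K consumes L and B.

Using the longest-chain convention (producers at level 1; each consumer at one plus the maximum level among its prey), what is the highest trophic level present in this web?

Producers (level 1): J, C, B, L.
J → I → A gives A level 3.
No species has a prey at level 3, so no species reaches level 4.

3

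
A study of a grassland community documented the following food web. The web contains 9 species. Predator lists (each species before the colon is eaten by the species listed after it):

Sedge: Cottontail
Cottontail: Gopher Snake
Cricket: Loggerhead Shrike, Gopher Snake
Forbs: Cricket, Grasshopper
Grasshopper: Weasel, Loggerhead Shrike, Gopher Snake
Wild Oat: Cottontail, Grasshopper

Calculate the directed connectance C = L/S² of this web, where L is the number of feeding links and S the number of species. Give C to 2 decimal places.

The web has S = 9 species and L = 11 feeding links.
C = L / S² = 11 / 81 = 0.1358 ≈ 0.14.

C = 0.14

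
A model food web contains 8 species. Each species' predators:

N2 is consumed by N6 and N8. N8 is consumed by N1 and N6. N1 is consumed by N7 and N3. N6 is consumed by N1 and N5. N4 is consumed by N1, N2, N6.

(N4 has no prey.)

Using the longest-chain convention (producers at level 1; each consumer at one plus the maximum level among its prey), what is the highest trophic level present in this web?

6

Producers (level 1): N4.
N4 → N2 → N8 → N6 → N1 → N7 gives N7 level 6.
No species has a prey at level 6, so no species reaches level 7.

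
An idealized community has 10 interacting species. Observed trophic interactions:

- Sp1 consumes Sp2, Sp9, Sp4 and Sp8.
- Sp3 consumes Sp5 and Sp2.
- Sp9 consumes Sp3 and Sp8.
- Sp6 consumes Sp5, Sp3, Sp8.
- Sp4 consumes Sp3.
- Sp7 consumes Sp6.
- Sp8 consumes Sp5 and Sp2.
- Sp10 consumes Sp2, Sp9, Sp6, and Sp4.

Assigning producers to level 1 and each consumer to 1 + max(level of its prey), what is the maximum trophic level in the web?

Producers (level 1): Sp2, Sp5.
Sp2 → Sp3 → Sp4 → Sp1 gives Sp1 level 4.
No species has a prey at level 4, so no species reaches level 5.

4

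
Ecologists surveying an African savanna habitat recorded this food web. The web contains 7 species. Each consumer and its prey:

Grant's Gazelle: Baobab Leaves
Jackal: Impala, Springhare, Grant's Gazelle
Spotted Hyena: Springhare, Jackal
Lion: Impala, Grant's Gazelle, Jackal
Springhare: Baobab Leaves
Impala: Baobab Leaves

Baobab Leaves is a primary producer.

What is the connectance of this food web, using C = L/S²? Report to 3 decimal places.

The web has S = 7 species and L = 11 feeding links.
C = L / S² = 11 / 49 = 0.2245 ≈ 0.224.

C = 0.224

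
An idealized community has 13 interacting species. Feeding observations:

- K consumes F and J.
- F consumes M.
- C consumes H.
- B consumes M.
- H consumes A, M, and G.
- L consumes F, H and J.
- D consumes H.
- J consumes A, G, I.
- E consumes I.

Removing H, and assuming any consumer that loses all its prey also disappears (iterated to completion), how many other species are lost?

Remove H.
Round 1: C (all prey gone), D (all prey gone) → extinct.
No further losses. Total secondary extinctions: 2.

2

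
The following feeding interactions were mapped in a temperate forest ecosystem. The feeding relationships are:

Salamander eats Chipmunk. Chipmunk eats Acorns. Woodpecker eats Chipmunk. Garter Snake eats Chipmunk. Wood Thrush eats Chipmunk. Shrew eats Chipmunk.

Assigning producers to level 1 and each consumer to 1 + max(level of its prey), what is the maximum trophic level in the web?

Producers (level 1): Acorns.
Acorns → Chipmunk → Salamander gives Salamander level 3.
No species has a prey at level 3, so no species reaches level 4.

3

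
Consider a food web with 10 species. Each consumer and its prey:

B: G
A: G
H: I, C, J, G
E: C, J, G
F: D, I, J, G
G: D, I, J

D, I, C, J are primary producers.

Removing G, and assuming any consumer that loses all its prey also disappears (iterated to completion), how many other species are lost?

Remove G.
Round 1: A (all prey gone), B (all prey gone) → extinct.
No further losses. Total secondary extinctions: 2.

2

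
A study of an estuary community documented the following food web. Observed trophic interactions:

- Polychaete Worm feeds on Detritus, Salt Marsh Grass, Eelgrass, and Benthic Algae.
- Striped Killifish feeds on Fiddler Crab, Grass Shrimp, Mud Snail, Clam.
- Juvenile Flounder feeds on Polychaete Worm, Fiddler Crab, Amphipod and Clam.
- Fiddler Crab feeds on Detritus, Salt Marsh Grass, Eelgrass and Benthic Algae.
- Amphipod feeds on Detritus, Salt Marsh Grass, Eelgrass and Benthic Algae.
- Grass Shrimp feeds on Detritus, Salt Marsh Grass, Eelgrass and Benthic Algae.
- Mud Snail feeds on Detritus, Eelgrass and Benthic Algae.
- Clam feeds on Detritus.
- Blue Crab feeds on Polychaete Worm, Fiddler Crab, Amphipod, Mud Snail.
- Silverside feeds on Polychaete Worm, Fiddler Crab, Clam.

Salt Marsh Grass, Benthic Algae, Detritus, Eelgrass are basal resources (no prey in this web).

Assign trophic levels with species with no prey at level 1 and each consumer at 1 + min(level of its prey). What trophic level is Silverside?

Trophic level 3

Salt Marsh Grass has no prey (basal) → level 1.
Fiddler Crab eats Salt Marsh Grass → level 2.
Silverside eats Fiddler Crab → level 3.
No prey of Silverside is below level 2, so 3 is the minimum.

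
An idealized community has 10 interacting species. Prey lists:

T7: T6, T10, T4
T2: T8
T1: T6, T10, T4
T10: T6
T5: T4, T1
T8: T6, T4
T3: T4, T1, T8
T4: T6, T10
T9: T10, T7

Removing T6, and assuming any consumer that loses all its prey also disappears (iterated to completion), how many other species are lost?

Remove T6.
Round 1: T10 (all prey gone) → extinct.
Round 2: T4 (all prey gone) → extinct.
Round 3: T7 (all prey gone), T1 (all prey gone), T8 (all prey gone) → extinct.
Round 4: T5 (all prey gone), T3 (all prey gone), T9 (all prey gone), T2 (all prey gone) → extinct.
No further losses. Total secondary extinctions: 9.

9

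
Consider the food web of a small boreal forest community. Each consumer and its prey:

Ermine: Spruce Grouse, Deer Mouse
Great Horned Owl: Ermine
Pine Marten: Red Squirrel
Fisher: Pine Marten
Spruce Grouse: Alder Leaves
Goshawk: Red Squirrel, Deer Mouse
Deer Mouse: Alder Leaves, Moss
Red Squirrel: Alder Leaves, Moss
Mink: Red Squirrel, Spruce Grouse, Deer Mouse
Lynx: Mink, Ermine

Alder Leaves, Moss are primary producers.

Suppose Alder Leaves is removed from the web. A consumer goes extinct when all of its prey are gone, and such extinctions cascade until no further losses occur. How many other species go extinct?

Remove Alder Leaves.
Round 1: Spruce Grouse (all prey gone) → extinct.
No further losses. Total secondary extinctions: 1.

1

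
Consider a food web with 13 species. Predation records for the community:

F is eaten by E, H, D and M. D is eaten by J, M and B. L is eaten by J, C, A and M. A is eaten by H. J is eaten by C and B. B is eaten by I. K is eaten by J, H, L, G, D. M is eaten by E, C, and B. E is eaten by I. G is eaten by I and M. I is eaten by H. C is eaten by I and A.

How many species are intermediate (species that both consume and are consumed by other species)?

Intermediate species (has both prey and predators): G, D, L, M, J, C, B, E, A, I.
Count: 10.

10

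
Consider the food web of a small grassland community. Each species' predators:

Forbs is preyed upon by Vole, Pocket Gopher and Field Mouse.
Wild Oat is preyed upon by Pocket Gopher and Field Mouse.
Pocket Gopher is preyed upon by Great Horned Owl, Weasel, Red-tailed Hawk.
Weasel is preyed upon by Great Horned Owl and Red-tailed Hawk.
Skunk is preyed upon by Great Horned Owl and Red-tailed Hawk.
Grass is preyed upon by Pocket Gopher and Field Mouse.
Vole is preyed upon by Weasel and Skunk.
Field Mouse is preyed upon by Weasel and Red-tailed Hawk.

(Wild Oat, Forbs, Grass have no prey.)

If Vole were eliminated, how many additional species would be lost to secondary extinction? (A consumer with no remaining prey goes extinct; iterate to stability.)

1

Remove Vole.
Round 1: Skunk (all prey gone) → extinct.
No further losses. Total secondary extinctions: 1.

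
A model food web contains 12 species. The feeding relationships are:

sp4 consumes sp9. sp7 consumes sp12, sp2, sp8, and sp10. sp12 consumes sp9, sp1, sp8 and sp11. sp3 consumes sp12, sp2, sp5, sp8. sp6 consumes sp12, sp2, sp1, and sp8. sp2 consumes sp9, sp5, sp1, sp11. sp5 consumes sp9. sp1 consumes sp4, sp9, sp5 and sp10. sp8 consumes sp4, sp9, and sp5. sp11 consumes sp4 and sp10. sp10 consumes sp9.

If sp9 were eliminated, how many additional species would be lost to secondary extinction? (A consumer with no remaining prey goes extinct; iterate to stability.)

11

Remove sp9.
Round 1: sp10 (all prey gone), sp4 (all prey gone), sp5 (all prey gone) → extinct.
Round 2: sp8 (all prey gone), sp11 (all prey gone), sp1 (all prey gone) → extinct.
Round 3: sp12 (all prey gone), sp2 (all prey gone) → extinct.
Round 4: sp7 (all prey gone), sp6 (all prey gone), sp3 (all prey gone) → extinct.
No further losses. Total secondary extinctions: 11.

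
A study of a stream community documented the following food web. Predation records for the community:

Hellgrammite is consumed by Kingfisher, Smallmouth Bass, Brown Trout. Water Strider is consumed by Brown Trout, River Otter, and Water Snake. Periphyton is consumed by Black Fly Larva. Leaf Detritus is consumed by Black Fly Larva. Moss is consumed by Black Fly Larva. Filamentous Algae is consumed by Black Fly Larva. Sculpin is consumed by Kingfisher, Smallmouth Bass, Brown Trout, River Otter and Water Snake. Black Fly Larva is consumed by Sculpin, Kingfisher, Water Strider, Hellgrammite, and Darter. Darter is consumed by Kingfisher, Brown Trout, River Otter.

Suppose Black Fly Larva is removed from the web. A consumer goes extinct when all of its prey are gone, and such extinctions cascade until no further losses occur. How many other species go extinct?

Remove Black Fly Larva.
Round 1: Darter (all prey gone), Water Strider (all prey gone), Sculpin (all prey gone), Hellgrammite (all prey gone) → extinct.
Round 2: Smallmouth Bass (all prey gone), Brown Trout (all prey gone), River Otter (all prey gone), Water Snake (all prey gone), Kingfisher (all prey gone) → extinct.
No further losses. Total secondary extinctions: 9.

9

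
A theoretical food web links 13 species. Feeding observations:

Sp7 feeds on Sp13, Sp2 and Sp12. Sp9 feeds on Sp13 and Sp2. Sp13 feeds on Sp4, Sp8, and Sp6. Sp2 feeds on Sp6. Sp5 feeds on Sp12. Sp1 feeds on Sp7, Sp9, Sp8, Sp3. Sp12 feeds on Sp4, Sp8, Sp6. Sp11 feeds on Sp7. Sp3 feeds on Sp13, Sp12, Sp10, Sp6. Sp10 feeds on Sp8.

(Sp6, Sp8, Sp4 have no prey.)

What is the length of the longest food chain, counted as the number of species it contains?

One longest chain: Sp6 → Sp13 → Sp7 → Sp11.
It has 4 species and 3 links.

4 species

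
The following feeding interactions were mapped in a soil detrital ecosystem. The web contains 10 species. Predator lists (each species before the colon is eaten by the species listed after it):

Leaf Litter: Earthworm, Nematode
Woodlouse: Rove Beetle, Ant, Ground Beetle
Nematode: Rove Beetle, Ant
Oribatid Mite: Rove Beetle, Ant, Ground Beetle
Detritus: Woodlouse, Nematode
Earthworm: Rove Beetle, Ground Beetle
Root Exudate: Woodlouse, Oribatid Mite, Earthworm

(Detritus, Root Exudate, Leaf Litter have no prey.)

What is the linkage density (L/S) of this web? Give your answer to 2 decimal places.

L/S = 1.70

There are L = 17 links among S = 10 species.
L/S = 17/10 = 1.7000 ≈ 1.70.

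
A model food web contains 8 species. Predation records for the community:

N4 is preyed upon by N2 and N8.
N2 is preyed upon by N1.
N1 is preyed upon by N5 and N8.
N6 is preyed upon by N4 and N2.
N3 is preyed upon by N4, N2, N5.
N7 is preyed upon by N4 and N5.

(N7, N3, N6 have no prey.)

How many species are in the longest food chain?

One longest chain: N7 → N4 → N2 → N1 → N5.
It has 5 species and 4 links.

5 species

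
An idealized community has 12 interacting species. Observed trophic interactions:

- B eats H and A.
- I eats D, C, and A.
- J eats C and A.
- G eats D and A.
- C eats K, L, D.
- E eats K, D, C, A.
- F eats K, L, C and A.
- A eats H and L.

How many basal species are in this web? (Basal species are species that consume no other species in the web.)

Basal species (no prey listed): D, H, K, L.
Count: 4.

4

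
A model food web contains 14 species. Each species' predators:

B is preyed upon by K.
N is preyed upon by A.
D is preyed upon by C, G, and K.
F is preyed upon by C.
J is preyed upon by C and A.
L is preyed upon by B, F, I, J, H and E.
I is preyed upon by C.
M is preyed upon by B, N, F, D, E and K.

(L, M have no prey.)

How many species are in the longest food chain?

3 species

One longest chain: M → D → G.
It has 3 species and 2 links.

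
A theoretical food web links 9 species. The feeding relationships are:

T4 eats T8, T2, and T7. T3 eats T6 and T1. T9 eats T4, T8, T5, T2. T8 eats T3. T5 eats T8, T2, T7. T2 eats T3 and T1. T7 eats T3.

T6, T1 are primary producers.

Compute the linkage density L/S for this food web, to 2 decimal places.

There are L = 16 links among S = 9 species.
L/S = 16/9 = 1.7778 ≈ 1.78.

L/S = 1.78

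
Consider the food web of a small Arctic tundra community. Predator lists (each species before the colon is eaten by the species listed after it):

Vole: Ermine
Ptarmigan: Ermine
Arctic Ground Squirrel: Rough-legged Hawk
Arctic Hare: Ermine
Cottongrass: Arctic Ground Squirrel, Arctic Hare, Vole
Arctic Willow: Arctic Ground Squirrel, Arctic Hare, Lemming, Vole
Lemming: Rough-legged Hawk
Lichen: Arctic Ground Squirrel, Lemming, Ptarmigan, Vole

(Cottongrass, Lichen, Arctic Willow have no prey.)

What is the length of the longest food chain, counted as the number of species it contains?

One longest chain: Cottongrass → Arctic Hare → Ermine.
It has 3 species and 2 links.

3 species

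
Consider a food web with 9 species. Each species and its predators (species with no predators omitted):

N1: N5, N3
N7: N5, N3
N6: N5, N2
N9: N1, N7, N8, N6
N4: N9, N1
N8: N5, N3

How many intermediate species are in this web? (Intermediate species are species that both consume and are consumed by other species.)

5

Intermediate species (has both prey and predators): N9, N1, N7, N8, N6.
Count: 5.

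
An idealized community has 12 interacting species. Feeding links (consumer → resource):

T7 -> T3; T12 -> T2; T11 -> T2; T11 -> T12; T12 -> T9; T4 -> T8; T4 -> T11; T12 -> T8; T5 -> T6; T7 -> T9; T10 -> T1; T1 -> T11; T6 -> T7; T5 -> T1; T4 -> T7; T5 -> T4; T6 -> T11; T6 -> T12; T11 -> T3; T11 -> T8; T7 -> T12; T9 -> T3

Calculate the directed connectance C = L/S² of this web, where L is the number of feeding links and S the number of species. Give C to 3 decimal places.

C = 0.153

The web has S = 12 species and L = 22 feeding links.
C = L / S² = 22 / 144 = 0.1528 ≈ 0.153.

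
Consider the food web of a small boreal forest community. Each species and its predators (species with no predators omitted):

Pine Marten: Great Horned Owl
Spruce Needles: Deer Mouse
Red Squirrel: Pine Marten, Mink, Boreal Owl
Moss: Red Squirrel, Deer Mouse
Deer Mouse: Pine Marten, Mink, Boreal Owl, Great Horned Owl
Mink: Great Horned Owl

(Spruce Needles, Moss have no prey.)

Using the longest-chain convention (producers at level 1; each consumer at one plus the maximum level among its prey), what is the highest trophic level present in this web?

Producers (level 1): Spruce Needles, Moss.
Moss → Red Squirrel → Pine Marten → Great Horned Owl gives Great Horned Owl level 4.
No species has a prey at level 4, so no species reaches level 5.

4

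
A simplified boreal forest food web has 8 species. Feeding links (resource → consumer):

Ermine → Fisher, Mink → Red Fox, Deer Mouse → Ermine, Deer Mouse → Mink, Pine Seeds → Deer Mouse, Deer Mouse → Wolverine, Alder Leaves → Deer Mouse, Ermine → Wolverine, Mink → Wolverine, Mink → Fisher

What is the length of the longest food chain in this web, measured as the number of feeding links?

3 links

One longest chain: Pine Seeds → Deer Mouse → Mink → Red Fox.
It has 4 species and 3 links.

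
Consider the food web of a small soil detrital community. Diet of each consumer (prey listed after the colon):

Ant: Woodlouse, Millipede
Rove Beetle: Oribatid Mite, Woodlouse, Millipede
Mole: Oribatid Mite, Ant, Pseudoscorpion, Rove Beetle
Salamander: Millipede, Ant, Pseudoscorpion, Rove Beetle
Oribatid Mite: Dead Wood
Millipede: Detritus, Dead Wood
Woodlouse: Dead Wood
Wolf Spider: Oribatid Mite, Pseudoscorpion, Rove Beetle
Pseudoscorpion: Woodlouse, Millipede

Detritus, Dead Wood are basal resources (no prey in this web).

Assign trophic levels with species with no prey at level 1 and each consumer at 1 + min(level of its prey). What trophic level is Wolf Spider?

Trophic level 3

Dead Wood has no prey (basal) → level 1.
Oribatid Mite eats Dead Wood → level 2.
Wolf Spider eats Oribatid Mite → level 3.
No prey of Wolf Spider is below level 2, so 3 is the minimum.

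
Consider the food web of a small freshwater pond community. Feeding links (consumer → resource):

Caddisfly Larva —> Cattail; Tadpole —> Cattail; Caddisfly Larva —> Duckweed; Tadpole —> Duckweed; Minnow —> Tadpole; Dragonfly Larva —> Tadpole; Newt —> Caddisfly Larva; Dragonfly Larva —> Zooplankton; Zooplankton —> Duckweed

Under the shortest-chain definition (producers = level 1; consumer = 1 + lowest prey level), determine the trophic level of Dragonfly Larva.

Trophic level 3

Duckweed is a producer → level 1.
Zooplankton eats Duckweed → level 2.
Dragonfly Larva eats Zooplankton → level 3.
No prey of Dragonfly Larva is below level 2, so 3 is the minimum.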